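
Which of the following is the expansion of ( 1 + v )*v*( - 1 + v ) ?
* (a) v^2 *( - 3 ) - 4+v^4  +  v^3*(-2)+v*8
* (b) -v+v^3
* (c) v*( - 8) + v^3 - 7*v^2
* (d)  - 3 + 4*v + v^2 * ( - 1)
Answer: b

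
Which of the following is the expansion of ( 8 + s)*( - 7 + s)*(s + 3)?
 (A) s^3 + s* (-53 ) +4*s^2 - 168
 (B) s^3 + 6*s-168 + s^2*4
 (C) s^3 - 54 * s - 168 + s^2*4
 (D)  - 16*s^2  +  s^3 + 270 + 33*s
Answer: A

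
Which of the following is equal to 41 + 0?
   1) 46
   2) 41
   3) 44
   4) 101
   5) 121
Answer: 2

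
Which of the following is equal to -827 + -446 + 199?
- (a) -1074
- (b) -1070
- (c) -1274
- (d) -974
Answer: a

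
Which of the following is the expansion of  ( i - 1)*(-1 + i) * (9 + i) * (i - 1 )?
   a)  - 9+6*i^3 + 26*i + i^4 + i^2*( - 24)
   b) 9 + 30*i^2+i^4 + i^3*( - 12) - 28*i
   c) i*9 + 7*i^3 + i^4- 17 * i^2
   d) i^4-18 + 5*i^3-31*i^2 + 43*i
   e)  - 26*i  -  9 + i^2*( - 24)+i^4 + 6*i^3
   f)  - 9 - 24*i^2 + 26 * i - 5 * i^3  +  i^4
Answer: a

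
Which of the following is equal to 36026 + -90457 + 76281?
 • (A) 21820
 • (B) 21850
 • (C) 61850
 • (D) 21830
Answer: B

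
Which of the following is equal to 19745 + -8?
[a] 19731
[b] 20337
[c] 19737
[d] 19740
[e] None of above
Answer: c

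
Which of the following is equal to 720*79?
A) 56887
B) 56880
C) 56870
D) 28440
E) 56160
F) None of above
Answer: B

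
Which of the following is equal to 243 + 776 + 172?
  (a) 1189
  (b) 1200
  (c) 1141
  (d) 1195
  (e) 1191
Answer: e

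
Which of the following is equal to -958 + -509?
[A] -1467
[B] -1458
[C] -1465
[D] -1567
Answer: A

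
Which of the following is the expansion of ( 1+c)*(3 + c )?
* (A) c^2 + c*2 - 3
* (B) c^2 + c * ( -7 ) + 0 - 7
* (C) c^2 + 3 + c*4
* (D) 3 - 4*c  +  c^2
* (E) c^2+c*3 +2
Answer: C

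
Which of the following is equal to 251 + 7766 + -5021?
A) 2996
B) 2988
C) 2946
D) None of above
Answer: A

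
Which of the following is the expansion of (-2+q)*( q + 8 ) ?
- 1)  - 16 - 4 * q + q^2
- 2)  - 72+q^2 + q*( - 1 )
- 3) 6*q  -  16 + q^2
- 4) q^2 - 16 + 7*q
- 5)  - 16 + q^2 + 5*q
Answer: 3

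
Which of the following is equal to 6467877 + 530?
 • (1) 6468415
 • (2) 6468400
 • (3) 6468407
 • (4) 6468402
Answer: 3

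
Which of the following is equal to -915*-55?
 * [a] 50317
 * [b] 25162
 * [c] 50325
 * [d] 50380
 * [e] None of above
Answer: c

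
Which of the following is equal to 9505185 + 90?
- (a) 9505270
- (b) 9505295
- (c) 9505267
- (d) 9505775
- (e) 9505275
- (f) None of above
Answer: e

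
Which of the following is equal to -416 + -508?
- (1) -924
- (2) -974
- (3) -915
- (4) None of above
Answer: 1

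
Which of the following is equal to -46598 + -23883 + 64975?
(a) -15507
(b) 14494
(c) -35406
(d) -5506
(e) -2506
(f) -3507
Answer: d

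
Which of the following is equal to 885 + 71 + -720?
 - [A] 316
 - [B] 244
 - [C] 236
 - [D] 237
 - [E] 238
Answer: C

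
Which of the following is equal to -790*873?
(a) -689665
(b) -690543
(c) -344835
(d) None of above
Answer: d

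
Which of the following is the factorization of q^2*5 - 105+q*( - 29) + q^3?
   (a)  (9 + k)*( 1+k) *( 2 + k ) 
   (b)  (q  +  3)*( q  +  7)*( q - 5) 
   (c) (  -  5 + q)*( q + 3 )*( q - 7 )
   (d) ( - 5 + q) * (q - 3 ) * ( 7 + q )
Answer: b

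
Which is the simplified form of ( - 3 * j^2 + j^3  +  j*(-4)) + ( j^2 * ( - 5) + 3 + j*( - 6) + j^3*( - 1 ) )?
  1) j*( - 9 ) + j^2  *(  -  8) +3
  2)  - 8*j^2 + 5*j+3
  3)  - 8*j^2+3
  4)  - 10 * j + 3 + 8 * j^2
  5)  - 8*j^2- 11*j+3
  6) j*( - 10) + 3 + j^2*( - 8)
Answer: 6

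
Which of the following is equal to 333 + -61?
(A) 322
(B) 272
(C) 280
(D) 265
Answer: B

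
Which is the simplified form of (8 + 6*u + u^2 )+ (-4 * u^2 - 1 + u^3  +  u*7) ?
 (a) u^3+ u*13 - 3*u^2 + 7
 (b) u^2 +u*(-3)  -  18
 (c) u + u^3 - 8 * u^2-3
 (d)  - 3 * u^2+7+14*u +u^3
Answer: a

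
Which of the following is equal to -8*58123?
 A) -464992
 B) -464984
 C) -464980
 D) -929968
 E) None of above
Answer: B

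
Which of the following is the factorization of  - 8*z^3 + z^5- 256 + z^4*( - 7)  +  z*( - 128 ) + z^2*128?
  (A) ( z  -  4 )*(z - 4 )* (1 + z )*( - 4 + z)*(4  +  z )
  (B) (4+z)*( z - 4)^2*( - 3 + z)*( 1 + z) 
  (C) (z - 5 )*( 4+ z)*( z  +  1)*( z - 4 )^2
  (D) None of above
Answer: A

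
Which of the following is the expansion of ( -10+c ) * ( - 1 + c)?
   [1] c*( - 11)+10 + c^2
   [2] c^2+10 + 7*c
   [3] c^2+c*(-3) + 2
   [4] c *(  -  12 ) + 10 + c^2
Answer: 1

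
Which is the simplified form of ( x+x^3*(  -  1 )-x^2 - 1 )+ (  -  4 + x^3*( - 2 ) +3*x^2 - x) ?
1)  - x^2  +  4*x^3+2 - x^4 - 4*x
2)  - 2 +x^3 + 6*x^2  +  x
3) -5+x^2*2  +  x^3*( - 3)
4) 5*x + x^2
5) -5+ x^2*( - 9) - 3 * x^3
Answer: 3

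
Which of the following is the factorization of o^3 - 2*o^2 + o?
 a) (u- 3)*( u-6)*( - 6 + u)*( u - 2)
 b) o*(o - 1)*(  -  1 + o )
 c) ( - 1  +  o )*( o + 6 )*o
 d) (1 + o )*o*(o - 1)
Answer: b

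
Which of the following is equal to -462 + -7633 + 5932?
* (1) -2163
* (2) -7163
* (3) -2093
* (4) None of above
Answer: 1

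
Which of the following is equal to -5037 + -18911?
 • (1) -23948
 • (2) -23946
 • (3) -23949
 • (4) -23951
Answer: 1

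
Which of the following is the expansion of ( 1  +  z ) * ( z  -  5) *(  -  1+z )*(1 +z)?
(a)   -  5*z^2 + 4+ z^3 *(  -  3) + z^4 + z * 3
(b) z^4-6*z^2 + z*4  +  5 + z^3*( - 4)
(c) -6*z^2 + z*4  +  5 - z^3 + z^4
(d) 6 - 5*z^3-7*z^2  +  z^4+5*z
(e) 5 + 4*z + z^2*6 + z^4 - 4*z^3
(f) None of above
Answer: b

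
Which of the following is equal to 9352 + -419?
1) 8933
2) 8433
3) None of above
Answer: 1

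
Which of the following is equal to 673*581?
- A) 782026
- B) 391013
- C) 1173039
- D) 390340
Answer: B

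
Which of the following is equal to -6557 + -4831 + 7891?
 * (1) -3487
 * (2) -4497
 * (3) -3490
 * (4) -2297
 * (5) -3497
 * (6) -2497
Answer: 5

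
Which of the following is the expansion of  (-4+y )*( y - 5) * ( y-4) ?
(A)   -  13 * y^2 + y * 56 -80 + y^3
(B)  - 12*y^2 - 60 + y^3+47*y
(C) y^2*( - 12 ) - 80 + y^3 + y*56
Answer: A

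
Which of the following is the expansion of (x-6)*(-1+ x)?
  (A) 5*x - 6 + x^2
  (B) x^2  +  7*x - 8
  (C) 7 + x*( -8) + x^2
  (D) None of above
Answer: D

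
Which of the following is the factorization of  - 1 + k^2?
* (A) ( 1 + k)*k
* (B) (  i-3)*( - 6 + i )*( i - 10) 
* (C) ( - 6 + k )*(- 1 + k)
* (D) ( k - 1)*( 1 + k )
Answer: D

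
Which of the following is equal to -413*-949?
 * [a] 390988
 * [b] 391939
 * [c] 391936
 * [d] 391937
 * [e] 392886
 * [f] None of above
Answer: d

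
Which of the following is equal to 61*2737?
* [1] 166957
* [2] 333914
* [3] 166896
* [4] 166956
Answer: 1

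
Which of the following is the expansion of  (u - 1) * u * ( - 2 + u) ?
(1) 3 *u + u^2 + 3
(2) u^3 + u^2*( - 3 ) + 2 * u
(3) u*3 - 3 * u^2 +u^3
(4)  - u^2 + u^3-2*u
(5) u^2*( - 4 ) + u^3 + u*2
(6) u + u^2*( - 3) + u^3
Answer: 2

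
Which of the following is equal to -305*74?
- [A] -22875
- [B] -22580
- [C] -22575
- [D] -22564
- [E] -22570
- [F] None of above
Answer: E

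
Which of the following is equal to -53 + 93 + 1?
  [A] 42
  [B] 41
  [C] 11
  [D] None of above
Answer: B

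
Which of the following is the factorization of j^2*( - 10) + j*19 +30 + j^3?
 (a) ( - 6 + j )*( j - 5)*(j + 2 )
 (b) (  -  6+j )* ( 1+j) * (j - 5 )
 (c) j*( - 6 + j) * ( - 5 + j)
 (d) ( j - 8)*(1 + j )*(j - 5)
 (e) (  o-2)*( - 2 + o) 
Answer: b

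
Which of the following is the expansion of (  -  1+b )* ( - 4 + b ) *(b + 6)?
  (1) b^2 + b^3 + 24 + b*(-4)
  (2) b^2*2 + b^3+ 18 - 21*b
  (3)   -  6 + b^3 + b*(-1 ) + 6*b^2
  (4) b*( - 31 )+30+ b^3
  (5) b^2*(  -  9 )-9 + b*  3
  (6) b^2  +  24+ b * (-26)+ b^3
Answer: 6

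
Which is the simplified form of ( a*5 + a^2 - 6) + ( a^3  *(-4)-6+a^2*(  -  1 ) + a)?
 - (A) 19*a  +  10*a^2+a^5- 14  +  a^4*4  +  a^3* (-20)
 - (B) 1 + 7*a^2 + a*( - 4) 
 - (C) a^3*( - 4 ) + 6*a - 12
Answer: C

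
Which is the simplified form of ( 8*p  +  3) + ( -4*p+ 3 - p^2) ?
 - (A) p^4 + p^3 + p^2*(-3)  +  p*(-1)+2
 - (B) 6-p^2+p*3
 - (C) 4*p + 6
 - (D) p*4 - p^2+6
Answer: D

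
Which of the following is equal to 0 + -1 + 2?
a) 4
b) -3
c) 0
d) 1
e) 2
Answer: d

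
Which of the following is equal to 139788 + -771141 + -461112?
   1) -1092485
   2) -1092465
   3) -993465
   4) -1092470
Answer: 2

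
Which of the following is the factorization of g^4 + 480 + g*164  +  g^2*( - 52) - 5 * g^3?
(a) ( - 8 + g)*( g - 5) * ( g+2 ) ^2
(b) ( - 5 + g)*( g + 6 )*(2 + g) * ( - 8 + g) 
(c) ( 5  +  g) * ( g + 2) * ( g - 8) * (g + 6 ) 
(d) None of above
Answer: b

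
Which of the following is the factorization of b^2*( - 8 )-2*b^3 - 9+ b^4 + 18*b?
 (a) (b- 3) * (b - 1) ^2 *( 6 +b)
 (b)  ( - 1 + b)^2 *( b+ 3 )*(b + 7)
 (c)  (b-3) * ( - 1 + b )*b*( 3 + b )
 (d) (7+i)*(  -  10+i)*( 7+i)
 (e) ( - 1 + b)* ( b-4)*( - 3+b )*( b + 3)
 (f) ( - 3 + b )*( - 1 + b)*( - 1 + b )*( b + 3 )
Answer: f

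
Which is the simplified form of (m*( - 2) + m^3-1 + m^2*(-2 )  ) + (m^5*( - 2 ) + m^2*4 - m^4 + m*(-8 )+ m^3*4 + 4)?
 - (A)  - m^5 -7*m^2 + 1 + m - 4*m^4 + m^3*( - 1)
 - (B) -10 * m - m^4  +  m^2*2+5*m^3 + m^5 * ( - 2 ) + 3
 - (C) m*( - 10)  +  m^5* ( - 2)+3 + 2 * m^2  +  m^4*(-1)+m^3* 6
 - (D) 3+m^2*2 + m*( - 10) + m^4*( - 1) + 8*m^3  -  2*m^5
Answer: B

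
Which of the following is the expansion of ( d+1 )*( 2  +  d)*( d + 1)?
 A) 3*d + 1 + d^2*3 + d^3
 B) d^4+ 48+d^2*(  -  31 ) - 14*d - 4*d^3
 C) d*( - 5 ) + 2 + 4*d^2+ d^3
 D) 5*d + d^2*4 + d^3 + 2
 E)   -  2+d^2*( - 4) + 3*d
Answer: D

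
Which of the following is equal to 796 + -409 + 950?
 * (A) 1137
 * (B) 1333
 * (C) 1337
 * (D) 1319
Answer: C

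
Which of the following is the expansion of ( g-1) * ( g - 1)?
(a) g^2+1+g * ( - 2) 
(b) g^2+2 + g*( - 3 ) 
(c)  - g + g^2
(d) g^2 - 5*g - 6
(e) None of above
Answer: a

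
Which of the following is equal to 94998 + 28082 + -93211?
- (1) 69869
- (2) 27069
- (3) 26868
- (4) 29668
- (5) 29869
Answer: 5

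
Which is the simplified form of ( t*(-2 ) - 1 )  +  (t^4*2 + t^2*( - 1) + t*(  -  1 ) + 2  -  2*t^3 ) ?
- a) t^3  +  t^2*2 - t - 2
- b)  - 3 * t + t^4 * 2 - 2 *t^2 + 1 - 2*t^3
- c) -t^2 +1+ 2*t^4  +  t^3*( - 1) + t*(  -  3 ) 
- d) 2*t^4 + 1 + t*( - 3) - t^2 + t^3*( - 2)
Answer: d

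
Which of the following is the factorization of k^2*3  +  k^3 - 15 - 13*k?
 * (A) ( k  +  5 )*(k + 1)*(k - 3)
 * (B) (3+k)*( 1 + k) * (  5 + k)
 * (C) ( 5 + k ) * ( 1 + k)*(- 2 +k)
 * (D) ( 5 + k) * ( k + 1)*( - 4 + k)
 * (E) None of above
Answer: A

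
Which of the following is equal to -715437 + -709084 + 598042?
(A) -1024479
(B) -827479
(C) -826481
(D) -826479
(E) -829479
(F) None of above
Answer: D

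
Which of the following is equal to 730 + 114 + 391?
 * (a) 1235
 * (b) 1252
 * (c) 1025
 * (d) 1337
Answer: a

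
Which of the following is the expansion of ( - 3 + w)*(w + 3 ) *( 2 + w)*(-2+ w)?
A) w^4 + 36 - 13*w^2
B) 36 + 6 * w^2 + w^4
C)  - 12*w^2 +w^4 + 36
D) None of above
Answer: A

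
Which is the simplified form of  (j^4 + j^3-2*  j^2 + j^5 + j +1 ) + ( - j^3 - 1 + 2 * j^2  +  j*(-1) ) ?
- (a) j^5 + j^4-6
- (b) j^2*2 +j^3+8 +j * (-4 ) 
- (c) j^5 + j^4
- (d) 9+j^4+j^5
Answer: c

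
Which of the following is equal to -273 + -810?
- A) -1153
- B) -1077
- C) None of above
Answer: C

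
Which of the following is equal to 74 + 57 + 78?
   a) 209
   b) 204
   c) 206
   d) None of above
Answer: a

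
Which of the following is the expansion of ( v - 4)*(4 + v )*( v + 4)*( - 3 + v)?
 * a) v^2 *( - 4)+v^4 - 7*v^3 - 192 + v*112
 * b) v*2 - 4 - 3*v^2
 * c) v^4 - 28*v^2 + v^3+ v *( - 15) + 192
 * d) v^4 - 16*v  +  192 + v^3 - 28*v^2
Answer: d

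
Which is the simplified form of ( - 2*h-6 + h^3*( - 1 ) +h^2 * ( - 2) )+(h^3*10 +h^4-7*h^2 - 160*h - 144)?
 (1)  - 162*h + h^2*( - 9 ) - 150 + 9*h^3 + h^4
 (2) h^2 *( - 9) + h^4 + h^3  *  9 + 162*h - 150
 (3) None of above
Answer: 1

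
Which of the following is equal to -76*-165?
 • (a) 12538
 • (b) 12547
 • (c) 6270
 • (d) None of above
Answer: d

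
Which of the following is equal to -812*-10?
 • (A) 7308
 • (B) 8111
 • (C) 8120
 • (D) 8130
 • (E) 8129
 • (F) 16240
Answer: C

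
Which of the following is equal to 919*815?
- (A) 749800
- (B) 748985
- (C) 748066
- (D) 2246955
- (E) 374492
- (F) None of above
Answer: B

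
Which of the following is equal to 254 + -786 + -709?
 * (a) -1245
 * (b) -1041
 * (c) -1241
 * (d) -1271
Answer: c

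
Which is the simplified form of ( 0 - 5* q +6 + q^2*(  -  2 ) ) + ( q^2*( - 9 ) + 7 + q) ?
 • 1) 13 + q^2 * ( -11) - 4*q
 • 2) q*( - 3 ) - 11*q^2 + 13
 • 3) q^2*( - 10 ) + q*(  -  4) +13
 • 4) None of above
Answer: 1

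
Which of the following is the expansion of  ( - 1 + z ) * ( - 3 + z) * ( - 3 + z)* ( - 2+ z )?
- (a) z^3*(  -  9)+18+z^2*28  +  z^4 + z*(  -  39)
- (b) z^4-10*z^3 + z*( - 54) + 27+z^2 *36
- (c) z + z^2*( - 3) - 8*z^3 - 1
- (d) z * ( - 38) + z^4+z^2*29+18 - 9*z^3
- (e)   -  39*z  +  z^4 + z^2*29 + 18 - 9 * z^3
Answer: e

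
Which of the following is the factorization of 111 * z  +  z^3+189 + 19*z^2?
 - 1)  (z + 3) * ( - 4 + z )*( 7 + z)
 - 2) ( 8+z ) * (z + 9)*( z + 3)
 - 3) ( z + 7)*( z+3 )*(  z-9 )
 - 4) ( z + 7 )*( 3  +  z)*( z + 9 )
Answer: 4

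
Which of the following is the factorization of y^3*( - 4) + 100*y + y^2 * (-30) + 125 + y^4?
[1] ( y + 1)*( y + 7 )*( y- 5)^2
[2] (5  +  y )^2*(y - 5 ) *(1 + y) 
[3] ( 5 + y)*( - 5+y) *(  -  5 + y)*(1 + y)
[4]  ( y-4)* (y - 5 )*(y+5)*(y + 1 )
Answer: 3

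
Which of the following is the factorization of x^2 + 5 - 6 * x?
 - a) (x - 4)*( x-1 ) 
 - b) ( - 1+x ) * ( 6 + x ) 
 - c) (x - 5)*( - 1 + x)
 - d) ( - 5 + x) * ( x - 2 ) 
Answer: c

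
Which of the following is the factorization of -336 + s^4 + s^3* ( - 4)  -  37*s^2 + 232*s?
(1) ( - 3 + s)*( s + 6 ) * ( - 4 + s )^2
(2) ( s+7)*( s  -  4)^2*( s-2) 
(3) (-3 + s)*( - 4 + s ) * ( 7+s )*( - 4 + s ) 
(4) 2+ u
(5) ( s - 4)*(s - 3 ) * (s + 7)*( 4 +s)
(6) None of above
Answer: 3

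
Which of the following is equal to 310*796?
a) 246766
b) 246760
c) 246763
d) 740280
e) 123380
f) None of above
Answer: b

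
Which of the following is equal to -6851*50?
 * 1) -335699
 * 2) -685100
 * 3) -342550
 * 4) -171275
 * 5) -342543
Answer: 3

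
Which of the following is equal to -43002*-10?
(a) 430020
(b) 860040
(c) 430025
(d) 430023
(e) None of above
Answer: a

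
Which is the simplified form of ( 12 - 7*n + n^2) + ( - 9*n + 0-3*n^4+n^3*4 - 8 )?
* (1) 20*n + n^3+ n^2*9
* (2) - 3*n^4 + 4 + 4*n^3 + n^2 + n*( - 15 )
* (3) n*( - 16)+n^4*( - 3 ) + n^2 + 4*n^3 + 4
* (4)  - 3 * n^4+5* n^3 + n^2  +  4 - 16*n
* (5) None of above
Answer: 3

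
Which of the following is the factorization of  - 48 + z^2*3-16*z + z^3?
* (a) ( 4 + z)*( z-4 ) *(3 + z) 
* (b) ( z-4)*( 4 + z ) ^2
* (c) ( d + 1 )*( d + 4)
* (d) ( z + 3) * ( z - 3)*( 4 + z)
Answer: a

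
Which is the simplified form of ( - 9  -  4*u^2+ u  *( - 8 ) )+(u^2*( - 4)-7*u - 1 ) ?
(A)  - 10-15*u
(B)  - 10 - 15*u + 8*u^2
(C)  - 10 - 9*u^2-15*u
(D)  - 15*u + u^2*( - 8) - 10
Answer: D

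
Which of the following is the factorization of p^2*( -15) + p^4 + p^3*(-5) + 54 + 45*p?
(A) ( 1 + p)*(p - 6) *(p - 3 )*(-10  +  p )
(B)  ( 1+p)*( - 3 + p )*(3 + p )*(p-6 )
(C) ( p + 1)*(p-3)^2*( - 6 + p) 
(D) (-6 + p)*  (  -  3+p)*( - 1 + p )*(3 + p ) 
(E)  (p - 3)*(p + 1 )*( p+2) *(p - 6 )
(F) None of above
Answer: B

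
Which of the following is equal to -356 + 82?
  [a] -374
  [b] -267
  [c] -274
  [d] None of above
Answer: c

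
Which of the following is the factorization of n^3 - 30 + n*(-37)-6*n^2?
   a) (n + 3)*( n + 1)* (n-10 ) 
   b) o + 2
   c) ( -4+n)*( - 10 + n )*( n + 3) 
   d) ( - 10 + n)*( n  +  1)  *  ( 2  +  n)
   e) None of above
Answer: a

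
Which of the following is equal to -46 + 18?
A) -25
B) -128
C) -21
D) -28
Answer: D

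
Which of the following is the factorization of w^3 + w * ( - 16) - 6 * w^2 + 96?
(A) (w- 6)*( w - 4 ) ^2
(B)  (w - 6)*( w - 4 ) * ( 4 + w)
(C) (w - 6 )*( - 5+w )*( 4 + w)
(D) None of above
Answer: B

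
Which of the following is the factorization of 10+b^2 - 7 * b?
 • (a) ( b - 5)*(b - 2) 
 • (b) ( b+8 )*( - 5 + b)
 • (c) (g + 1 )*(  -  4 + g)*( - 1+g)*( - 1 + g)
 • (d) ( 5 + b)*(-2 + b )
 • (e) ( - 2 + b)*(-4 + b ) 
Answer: a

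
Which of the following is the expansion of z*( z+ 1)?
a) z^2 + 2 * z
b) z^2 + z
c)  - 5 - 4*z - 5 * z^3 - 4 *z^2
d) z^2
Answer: b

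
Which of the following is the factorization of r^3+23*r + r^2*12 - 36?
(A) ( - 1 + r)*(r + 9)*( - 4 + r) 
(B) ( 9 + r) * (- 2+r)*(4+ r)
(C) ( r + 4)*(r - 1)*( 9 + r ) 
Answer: C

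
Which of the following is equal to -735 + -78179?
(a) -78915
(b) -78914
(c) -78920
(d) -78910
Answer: b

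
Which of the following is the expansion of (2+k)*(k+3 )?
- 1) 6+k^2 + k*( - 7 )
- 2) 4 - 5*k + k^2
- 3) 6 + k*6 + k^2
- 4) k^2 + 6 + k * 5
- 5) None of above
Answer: 4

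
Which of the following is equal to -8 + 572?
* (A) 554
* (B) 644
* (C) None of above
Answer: C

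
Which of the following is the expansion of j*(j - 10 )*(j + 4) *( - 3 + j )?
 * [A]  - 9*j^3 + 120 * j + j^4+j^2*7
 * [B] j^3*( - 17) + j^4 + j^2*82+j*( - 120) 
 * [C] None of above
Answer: C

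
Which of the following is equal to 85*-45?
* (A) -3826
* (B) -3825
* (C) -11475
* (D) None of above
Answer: B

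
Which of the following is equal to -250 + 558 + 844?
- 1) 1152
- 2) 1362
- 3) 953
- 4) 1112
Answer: 1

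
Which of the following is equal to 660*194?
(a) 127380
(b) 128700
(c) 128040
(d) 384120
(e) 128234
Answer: c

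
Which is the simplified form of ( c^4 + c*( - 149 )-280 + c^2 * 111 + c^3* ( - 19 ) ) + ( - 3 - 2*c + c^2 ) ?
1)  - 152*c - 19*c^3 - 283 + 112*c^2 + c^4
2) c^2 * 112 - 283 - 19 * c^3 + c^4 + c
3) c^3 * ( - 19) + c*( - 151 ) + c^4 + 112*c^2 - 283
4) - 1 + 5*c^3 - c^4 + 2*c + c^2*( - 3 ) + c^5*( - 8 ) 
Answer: 3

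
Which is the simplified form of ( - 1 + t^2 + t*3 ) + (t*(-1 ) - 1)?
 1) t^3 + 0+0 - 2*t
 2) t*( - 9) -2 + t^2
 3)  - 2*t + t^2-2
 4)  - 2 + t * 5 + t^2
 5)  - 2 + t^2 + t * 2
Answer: 5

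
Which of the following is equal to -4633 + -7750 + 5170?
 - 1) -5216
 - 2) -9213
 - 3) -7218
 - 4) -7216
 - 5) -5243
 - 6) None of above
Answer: 6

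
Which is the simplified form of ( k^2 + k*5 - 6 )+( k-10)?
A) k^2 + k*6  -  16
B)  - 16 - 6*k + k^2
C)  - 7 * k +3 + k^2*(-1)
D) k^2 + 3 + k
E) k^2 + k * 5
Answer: A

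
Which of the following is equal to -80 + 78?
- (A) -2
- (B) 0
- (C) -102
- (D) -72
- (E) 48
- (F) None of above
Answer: A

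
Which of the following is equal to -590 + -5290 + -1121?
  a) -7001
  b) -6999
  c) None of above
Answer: a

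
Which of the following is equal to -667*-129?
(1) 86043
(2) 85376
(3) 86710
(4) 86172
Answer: 1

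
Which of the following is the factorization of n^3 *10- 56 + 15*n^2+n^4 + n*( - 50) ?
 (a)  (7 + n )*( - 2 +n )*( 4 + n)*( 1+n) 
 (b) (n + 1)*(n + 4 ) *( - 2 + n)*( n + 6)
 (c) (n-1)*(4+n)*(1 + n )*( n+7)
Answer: a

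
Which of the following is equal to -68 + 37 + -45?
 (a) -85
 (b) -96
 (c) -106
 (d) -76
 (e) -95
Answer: d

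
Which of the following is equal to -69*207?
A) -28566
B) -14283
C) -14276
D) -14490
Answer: B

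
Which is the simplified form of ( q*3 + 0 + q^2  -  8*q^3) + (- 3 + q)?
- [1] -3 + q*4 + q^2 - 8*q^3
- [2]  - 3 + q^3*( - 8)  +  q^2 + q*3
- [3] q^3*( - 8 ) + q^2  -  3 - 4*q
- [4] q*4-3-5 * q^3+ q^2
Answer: 1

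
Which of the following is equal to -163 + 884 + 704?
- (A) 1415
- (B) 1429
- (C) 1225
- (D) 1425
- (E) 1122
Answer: D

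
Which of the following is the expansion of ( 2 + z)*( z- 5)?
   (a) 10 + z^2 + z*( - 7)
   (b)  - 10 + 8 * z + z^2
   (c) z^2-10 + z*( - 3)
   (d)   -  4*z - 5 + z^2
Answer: c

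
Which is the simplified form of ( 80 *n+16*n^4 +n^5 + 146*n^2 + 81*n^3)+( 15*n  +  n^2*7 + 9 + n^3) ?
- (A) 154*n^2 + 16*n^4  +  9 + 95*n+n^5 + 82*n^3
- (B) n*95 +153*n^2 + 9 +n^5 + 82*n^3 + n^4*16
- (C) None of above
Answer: B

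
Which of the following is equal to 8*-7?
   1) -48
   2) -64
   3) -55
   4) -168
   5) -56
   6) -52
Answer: 5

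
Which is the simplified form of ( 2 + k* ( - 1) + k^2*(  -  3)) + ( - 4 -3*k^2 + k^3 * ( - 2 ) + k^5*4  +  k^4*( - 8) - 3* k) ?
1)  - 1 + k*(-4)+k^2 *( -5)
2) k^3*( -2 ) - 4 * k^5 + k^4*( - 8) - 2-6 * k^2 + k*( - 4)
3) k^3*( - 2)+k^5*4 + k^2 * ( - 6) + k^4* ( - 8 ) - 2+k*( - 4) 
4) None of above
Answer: 3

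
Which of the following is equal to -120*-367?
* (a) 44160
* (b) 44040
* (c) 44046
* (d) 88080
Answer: b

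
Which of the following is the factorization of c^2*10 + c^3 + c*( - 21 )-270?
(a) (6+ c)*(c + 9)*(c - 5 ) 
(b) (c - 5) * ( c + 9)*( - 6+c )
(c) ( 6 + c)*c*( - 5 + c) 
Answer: a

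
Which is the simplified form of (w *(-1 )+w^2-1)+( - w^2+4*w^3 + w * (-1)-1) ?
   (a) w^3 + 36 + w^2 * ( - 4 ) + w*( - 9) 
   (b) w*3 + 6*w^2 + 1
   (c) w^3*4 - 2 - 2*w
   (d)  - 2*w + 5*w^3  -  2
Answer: c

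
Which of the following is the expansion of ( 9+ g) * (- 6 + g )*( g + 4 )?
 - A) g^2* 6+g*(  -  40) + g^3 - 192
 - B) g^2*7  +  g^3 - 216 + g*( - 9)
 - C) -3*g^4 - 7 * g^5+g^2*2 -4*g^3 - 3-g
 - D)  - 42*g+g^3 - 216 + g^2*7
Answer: D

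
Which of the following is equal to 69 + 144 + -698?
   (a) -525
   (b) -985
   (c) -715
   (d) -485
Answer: d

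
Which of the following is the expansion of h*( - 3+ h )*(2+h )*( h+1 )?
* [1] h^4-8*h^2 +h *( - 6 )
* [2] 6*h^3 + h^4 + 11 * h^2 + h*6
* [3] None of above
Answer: 3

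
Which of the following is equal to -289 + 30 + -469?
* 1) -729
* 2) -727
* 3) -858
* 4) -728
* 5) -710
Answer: 4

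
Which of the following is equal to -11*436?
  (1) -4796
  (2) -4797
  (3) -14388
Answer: 1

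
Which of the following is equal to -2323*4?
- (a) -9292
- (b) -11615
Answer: a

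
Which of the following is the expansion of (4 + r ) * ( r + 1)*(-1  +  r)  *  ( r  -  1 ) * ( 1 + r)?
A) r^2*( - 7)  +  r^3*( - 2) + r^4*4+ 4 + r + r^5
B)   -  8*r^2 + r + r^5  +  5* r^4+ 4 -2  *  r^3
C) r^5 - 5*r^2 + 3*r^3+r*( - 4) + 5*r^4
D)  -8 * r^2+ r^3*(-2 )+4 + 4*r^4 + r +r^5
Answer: D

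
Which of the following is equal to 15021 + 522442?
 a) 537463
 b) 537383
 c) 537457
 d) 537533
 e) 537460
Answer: a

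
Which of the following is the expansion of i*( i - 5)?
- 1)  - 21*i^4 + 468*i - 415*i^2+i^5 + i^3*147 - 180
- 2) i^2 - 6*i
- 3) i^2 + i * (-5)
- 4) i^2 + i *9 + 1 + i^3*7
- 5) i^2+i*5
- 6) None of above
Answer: 3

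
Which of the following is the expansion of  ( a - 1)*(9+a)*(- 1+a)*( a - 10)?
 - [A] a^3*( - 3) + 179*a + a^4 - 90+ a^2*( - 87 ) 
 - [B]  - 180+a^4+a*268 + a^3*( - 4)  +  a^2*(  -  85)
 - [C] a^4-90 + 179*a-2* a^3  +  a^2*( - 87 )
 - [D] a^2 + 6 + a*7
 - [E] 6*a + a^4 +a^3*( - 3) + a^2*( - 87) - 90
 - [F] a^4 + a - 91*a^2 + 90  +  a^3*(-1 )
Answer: A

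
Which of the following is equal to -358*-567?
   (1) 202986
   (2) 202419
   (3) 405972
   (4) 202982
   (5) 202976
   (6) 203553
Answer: 1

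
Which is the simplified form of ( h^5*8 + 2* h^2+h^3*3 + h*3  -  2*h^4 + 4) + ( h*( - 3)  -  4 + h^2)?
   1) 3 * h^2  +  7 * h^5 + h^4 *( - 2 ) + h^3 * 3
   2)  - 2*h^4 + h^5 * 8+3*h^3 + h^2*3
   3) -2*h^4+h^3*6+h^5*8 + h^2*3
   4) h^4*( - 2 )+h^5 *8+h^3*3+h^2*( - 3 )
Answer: 2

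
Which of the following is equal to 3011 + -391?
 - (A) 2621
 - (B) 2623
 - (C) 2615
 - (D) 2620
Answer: D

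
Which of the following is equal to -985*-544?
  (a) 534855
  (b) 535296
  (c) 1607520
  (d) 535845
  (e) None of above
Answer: e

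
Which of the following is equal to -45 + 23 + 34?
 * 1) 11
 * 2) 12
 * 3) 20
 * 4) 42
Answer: 2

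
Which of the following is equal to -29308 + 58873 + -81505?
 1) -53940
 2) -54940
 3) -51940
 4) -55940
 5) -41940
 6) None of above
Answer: 3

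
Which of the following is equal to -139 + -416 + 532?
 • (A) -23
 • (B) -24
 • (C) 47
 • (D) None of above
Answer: A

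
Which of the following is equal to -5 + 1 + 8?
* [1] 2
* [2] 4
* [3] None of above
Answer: 2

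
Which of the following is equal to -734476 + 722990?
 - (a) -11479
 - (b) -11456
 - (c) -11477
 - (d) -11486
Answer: d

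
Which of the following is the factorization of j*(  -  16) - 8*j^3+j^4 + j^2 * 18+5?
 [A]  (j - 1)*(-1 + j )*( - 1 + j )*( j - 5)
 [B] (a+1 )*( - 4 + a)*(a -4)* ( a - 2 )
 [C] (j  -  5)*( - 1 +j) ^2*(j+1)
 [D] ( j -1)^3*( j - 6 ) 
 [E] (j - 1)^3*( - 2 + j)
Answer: A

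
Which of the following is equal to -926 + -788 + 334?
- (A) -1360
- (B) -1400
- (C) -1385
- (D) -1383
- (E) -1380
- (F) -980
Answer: E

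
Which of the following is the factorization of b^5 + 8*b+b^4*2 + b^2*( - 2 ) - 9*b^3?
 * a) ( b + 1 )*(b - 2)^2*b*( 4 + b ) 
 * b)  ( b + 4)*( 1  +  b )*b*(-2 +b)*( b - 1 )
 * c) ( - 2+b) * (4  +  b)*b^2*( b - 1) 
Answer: b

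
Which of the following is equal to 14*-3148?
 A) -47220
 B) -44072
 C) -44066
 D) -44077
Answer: B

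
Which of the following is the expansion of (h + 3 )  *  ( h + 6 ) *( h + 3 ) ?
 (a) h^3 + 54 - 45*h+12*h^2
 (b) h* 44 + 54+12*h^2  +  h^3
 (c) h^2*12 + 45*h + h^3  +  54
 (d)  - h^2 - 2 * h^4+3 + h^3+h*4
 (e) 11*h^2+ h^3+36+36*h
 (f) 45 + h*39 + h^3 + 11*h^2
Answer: c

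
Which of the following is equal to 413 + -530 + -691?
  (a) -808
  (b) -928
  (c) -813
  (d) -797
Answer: a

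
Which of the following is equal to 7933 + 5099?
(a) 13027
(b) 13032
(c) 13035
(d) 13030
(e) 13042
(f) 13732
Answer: b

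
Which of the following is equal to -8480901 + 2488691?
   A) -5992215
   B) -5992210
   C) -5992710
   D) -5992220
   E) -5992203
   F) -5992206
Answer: B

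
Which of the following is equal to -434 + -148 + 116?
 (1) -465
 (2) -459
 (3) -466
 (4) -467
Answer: 3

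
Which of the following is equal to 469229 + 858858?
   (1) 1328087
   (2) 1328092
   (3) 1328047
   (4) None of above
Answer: 1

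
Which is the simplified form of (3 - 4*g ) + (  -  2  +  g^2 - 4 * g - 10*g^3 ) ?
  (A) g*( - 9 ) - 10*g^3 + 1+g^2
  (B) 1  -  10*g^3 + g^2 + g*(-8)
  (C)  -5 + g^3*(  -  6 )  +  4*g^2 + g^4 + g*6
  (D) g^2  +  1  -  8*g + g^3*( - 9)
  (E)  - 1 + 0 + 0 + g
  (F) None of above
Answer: B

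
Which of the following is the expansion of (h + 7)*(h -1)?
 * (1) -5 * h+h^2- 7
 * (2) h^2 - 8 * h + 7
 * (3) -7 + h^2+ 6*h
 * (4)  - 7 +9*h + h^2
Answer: 3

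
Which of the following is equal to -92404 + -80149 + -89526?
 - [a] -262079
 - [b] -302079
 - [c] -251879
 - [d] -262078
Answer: a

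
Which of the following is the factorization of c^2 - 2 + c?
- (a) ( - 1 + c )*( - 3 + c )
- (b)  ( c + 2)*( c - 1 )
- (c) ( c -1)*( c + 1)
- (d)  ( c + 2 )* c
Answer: b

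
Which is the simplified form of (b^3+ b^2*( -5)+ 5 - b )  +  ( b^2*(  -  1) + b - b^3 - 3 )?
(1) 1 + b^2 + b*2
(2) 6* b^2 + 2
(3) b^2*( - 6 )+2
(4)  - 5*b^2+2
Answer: 3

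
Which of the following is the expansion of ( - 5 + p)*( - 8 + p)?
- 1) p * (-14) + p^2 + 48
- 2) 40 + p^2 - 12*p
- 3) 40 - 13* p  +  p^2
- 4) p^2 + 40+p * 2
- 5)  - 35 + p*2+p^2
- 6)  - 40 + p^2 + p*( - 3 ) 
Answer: 3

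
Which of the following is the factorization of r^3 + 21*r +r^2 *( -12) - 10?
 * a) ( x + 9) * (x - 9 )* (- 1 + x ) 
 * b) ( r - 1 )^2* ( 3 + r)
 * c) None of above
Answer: c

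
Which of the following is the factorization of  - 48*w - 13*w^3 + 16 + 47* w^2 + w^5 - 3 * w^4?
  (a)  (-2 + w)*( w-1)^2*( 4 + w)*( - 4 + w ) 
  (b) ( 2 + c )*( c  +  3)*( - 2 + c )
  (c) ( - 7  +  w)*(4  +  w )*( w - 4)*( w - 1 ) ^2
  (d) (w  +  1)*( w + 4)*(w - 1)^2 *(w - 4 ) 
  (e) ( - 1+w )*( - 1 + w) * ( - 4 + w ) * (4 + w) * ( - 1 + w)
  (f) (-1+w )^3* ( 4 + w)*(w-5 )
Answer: e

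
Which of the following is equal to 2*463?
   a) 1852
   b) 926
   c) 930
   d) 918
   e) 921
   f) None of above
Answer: b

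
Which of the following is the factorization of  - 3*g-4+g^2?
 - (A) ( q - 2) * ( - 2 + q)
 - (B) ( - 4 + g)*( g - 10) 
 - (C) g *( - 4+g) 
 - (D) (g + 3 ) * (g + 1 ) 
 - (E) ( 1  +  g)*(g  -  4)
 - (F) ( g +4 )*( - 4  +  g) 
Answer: E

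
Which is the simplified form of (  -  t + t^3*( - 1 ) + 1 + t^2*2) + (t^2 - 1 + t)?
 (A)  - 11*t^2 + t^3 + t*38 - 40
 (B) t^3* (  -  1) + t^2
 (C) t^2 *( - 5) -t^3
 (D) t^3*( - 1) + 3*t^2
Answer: D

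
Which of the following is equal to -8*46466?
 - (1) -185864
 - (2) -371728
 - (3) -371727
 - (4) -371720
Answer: 2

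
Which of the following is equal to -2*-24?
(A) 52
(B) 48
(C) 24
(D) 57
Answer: B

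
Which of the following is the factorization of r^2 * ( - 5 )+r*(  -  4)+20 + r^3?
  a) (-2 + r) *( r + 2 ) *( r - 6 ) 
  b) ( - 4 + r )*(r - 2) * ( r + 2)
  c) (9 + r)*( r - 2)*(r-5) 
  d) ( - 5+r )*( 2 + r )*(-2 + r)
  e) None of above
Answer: d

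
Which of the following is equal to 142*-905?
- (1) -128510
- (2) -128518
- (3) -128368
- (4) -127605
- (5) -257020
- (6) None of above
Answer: 1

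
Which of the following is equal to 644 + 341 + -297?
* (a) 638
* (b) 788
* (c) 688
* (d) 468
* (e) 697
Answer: c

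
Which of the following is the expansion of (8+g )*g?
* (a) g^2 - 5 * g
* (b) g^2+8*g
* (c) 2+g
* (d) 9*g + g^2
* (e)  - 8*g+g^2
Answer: b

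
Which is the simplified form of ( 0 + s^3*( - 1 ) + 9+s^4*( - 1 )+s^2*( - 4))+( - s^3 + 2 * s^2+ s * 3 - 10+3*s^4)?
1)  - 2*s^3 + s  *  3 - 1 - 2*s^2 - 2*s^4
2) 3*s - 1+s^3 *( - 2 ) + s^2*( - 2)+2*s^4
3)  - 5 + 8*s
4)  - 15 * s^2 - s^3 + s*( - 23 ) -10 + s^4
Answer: 2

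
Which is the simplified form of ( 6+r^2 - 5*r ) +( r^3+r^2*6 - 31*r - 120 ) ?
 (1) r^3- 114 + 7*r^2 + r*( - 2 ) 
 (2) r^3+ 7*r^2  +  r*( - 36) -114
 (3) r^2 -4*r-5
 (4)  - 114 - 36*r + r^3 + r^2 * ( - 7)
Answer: 2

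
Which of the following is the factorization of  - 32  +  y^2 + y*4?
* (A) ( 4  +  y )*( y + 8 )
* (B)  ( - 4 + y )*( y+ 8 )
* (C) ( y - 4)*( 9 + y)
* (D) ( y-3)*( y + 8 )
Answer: B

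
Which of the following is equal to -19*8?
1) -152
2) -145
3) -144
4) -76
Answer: 1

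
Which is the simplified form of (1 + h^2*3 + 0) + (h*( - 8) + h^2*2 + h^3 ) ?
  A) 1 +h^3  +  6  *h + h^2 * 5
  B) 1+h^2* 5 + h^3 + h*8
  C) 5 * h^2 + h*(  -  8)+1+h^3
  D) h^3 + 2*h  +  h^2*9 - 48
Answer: C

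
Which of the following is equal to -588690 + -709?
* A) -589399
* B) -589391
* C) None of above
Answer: A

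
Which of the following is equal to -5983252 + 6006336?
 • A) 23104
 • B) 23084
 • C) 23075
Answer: B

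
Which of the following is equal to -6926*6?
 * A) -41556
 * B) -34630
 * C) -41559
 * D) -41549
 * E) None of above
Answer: A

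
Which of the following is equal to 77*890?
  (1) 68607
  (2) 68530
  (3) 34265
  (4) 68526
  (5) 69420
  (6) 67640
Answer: 2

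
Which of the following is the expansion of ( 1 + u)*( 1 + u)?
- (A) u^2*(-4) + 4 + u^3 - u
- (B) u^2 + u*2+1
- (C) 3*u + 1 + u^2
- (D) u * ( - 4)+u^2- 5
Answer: B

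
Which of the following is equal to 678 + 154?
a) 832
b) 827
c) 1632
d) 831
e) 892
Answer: a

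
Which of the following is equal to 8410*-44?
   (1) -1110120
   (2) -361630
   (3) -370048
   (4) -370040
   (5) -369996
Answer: 4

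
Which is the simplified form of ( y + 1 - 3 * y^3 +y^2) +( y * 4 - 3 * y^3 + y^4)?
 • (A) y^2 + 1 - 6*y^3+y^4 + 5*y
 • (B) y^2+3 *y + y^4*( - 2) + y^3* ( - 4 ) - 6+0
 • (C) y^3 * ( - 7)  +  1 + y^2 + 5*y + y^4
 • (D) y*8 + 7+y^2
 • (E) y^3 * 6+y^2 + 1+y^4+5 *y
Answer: A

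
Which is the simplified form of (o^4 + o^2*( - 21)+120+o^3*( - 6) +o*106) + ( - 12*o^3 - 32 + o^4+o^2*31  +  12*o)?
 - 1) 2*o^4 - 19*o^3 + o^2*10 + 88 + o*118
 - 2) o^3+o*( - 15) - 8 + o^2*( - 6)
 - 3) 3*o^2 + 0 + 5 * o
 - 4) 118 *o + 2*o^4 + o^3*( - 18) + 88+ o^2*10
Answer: 4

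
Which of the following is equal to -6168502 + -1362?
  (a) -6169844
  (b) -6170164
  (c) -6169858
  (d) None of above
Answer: d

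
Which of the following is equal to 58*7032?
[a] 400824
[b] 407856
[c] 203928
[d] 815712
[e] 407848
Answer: b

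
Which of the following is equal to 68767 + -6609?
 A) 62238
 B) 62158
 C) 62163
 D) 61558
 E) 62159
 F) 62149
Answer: B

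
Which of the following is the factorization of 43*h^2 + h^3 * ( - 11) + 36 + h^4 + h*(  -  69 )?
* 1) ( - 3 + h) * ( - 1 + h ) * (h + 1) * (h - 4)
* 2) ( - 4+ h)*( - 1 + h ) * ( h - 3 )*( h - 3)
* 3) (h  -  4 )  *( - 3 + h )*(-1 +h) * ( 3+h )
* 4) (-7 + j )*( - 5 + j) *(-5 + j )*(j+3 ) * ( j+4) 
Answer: 2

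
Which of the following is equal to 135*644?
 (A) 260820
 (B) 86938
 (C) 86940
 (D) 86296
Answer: C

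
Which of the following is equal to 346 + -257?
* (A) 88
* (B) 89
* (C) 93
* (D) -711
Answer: B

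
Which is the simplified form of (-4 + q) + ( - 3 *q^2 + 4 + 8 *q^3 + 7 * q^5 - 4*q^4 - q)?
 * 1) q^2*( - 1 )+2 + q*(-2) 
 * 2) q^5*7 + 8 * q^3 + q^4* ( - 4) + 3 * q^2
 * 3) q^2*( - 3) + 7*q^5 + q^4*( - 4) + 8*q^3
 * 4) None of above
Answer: 3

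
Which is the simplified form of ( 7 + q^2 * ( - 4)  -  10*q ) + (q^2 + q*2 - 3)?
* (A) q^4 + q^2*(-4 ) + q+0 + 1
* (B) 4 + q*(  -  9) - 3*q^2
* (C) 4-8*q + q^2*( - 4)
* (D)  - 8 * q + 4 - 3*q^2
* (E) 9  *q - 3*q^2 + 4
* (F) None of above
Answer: D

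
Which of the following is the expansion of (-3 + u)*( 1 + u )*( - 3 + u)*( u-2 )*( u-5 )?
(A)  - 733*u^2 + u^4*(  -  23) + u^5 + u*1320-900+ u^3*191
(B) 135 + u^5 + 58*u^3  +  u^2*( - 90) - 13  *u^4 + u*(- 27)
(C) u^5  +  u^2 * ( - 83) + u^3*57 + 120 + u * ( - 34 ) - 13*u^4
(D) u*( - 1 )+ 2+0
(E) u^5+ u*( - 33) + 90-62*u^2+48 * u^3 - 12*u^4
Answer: E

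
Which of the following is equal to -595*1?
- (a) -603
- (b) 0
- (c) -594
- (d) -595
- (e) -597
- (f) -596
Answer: d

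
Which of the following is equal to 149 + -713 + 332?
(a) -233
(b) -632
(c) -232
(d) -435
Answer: c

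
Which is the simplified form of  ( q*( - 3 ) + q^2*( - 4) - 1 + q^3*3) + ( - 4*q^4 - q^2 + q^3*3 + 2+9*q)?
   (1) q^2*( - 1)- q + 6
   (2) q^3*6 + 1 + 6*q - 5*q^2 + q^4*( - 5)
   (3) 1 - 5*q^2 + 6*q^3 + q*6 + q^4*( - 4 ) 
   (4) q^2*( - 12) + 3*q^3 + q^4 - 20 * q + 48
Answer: 3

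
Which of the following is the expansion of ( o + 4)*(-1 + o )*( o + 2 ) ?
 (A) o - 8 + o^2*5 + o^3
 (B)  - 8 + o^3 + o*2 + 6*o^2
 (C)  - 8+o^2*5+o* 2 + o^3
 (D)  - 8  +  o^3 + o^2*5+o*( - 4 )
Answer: C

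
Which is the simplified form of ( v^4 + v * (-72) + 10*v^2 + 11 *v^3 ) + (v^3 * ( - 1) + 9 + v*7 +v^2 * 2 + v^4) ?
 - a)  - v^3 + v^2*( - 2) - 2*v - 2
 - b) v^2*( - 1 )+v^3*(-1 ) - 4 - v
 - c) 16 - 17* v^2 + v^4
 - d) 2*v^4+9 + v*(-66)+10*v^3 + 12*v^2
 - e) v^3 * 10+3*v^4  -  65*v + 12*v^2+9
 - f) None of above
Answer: f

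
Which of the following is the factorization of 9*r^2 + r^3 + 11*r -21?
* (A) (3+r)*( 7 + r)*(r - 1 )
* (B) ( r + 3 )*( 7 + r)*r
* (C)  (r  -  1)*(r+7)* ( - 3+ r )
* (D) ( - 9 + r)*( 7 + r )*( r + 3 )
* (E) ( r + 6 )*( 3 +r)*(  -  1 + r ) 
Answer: A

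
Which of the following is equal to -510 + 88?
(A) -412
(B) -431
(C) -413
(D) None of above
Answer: D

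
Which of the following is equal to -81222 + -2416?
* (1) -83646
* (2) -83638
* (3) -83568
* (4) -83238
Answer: 2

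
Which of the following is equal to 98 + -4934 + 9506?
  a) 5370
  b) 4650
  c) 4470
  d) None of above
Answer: d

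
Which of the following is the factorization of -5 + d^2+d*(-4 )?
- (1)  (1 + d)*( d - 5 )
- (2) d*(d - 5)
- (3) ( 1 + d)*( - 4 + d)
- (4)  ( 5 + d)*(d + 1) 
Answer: 1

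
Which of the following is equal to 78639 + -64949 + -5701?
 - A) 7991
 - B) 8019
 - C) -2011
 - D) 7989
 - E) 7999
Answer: D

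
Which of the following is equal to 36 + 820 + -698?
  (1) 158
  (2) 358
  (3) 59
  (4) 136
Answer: 1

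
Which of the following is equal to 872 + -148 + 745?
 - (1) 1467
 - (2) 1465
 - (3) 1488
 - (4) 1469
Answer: 4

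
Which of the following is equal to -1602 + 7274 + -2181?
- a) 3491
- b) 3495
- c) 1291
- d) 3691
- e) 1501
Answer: a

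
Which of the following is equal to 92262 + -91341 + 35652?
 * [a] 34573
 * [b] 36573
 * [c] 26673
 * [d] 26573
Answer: b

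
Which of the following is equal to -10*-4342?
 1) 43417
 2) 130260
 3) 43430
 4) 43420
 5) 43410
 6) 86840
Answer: 4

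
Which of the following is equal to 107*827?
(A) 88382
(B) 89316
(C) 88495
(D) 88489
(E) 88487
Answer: D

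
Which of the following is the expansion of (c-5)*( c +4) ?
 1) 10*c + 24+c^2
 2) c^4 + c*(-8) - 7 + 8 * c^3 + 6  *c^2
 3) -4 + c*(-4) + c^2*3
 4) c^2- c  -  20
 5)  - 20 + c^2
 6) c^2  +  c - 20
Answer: 4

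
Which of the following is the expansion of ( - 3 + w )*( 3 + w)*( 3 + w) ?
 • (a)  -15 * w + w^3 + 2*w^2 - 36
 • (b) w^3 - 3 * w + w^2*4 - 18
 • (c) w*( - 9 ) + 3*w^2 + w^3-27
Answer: c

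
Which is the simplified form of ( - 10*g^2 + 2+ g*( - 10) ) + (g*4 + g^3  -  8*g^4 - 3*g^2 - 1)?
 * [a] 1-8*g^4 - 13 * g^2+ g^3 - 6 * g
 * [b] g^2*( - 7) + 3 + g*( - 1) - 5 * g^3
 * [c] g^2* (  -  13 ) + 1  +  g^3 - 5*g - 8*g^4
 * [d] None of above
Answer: a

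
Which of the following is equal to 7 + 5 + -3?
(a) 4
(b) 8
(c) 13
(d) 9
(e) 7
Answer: d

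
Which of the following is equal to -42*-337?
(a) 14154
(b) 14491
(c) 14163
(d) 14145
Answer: a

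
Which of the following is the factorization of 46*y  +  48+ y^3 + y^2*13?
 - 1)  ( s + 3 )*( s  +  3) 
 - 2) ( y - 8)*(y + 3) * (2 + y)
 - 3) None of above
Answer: 3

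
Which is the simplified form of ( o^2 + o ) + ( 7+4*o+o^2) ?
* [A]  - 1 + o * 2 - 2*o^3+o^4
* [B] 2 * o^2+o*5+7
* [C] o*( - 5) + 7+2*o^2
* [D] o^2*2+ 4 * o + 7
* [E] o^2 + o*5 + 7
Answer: B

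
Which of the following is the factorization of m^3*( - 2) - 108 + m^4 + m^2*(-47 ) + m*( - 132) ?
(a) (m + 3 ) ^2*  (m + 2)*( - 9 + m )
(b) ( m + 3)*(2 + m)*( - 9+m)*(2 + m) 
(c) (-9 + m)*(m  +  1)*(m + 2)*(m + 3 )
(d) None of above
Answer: b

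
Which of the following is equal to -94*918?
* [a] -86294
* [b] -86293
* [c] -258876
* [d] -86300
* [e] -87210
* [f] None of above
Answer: f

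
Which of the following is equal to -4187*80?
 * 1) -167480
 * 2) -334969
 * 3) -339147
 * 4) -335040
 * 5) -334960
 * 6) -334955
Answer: 5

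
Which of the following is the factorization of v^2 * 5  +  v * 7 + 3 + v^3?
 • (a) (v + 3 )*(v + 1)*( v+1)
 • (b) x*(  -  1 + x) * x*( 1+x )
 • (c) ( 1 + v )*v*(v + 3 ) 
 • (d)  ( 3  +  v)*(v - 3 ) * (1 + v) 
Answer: a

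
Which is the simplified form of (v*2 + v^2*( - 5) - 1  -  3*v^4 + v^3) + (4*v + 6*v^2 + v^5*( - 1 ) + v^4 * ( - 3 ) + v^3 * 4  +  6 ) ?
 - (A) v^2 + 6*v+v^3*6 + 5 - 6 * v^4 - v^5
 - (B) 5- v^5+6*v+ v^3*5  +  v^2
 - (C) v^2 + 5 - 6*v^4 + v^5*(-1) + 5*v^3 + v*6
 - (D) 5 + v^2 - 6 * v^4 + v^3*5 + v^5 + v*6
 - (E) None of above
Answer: C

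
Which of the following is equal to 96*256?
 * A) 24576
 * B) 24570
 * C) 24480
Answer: A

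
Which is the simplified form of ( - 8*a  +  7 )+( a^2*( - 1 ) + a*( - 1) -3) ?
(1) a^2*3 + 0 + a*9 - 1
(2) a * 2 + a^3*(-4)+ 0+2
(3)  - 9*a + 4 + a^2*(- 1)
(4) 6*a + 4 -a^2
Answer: 3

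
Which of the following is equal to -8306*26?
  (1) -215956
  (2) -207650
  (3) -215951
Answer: 1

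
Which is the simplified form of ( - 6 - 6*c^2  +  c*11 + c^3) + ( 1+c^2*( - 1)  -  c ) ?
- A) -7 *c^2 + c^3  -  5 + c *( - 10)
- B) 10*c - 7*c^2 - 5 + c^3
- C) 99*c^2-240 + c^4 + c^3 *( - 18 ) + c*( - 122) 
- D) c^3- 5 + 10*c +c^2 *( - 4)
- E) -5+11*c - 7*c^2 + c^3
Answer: B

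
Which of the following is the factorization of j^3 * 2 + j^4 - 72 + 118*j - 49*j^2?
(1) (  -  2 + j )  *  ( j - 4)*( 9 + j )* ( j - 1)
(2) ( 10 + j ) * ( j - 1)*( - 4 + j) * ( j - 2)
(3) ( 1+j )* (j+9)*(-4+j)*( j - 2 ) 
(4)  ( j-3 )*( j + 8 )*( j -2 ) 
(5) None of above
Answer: 1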